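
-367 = -367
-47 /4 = -11.75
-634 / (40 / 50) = -1585 / 2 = -792.50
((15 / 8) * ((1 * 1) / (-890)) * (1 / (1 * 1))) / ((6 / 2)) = -1 / 1424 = -0.00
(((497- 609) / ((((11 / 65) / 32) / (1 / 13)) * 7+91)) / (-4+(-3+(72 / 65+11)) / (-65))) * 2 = 5408000 / 9143943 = 0.59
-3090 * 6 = -18540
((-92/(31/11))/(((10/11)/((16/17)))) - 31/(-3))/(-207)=185483/1636335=0.11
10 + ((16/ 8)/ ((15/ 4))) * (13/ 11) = 1754/ 165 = 10.63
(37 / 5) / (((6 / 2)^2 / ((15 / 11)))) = 37 / 33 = 1.12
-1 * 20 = -20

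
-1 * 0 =0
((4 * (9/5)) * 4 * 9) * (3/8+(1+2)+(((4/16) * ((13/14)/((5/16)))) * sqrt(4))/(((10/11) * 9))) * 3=2419902/875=2765.60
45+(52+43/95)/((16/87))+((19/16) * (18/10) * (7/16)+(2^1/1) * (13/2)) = 8369639/24320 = 344.15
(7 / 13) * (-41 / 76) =-287 / 988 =-0.29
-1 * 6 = -6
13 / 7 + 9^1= 76 / 7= 10.86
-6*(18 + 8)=-156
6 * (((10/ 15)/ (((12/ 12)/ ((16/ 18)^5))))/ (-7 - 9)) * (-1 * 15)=40960/ 19683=2.08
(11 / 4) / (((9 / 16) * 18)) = 22 / 81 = 0.27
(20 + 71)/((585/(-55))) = -77/9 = -8.56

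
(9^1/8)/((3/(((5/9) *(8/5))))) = 0.33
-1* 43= -43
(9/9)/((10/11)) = 11/10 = 1.10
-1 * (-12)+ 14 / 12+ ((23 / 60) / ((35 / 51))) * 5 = 6703 / 420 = 15.96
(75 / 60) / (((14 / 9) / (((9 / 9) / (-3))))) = -15 / 56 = -0.27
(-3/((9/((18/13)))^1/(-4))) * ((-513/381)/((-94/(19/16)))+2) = 1155795/310388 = 3.72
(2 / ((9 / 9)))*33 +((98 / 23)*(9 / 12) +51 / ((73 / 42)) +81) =602889 / 3358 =179.54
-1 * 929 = -929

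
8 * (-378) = -3024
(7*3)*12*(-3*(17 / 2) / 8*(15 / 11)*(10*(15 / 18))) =-401625 / 44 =-9127.84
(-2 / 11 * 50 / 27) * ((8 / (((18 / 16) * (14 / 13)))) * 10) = -416000 / 18711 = -22.23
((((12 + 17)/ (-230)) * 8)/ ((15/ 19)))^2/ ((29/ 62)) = 10385248/ 2975625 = 3.49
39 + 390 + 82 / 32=6905 / 16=431.56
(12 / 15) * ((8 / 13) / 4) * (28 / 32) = 7 / 65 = 0.11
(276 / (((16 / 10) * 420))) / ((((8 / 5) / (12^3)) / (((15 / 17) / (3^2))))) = 5175 / 119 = 43.49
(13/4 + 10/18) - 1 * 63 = -2131/36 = -59.19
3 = 3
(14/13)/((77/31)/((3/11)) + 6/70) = 22785/194506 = 0.12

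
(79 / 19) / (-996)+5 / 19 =4901 / 18924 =0.26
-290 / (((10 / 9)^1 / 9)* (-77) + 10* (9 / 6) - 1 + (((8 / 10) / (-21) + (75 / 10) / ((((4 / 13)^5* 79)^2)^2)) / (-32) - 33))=2253404860996413602503065600 / 1029680104596159888235452589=2.19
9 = 9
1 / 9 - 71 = -70.89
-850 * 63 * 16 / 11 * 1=-856800 / 11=-77890.91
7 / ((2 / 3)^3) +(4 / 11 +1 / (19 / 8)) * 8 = 49997 / 1672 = 29.90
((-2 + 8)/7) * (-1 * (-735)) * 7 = 4410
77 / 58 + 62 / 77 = 2.13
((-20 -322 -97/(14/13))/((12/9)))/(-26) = 18147/1456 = 12.46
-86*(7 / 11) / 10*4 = -1204 / 55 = -21.89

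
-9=-9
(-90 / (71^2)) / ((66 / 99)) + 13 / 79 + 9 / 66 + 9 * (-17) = -1338070661 / 8761258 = -152.73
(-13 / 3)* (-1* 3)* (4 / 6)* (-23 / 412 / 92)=-13 / 2472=-0.01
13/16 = 0.81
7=7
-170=-170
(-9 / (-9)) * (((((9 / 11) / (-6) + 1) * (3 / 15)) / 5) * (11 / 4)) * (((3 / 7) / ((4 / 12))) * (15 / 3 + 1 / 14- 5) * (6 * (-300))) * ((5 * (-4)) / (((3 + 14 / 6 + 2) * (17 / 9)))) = 207765 / 9163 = 22.67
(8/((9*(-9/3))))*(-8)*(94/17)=13.11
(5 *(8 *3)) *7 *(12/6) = 1680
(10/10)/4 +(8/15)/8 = 19/60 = 0.32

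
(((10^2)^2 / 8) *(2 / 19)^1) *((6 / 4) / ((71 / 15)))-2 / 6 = 41.36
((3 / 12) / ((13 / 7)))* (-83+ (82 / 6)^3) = 116690 / 351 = 332.45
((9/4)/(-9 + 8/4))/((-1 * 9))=1/28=0.04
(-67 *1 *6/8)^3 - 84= -8125977/64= -126968.39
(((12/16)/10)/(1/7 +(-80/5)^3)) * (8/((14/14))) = -7/47785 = -0.00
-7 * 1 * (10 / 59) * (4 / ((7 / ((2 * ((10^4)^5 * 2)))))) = -16000000000000000000000 / 59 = -271186440677966101694.92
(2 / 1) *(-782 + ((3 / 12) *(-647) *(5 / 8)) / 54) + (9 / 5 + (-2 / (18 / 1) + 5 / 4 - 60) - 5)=-7040759 / 4320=-1629.81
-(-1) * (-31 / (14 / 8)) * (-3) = 372 / 7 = 53.14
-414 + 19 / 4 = -1637 / 4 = -409.25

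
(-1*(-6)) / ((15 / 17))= 34 / 5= 6.80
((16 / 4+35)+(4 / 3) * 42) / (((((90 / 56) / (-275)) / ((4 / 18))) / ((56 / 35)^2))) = -749056 / 81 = -9247.60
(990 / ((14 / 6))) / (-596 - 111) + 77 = 378103 / 4949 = 76.40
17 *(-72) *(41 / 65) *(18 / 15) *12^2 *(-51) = 2211307776 / 325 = 6804023.93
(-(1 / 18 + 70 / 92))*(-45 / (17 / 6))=5070 / 391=12.97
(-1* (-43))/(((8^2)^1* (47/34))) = 731/1504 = 0.49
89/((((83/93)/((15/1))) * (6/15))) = 620775/166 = 3739.61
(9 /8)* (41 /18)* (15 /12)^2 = 1025 /256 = 4.00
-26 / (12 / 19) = -247 / 6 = -41.17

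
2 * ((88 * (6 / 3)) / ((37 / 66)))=23232 / 37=627.89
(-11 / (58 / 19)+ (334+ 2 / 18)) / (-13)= -172525 / 6786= -25.42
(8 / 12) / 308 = 1 / 462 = 0.00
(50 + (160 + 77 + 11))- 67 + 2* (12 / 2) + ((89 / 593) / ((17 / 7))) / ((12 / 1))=29396819 / 120972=243.01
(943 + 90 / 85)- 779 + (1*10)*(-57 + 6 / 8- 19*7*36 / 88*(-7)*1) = 1275787 / 374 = 3411.20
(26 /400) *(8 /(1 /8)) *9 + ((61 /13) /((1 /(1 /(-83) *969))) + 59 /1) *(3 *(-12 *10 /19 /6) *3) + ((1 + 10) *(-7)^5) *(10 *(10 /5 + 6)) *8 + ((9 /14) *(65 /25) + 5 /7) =-848996597460561 /7175350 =-118321280.14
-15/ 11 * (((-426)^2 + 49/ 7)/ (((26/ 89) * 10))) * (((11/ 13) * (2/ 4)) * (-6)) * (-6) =-436103649/ 338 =-1290247.48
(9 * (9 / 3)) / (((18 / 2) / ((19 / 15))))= 19 / 5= 3.80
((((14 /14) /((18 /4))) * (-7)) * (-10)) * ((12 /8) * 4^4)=17920 /3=5973.33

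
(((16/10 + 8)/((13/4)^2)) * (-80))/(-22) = 6144/1859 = 3.31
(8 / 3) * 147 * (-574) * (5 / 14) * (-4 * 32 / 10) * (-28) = -28801024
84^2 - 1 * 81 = 6975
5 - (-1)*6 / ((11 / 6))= 91 / 11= 8.27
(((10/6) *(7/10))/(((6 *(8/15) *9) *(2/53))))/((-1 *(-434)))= 265/107136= 0.00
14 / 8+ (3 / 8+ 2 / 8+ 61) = 507 / 8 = 63.38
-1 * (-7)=7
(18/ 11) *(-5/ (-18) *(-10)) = -50/ 11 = -4.55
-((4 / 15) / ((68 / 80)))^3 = -4096 / 132651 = -0.03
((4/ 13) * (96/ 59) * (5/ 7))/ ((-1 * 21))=-640/ 37583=-0.02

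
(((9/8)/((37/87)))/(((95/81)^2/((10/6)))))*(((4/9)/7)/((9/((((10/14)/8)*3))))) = 63423/10471888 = 0.01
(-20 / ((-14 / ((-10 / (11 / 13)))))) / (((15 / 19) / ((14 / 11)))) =-9880 / 363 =-27.22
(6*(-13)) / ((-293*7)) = 78 / 2051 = 0.04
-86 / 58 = -43 / 29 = -1.48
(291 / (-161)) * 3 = -873 / 161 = -5.42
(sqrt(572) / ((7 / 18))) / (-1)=-36*sqrt(143) / 7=-61.50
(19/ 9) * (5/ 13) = 95/ 117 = 0.81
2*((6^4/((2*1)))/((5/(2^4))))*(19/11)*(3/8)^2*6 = 332424/55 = 6044.07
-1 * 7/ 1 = -7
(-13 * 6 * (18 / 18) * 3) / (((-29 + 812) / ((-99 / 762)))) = 143 / 3683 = 0.04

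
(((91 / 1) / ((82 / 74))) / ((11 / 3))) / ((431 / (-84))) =-848484 / 194381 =-4.37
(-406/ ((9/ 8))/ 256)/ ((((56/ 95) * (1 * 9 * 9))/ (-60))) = 13775/ 7776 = 1.77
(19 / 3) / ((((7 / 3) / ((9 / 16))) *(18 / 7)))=19 / 32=0.59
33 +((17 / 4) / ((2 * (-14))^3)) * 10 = 1448747 / 43904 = 33.00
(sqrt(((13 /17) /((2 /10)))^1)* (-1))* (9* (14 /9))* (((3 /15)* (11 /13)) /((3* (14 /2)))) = -22* sqrt(1105) /3315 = -0.22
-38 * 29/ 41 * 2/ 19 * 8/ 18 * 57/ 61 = -8816/ 7503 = -1.17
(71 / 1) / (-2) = -71 / 2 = -35.50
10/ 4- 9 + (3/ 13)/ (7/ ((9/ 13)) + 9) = -14507/ 2236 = -6.49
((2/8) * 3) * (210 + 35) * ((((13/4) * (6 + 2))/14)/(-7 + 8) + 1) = 525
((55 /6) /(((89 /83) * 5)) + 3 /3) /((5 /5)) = 1447 /534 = 2.71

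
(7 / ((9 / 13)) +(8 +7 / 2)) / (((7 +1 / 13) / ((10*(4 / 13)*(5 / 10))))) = 1945 / 414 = 4.70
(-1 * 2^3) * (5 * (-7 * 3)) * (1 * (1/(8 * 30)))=7/2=3.50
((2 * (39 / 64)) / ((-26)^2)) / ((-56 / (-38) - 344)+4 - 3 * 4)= -19 / 3694080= -0.00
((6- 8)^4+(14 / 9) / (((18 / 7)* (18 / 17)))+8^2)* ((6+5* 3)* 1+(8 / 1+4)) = 1292203 / 486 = 2658.85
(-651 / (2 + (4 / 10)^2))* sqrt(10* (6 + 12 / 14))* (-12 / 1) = 6200* sqrt(210) / 3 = 29948.85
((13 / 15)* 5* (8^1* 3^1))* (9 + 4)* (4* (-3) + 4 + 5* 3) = 9464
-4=-4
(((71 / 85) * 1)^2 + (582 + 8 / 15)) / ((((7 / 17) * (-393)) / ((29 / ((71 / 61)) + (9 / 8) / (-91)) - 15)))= -6470859421309 / 181296952200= -35.69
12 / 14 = 6 / 7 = 0.86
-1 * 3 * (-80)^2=-19200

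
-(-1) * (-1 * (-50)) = 50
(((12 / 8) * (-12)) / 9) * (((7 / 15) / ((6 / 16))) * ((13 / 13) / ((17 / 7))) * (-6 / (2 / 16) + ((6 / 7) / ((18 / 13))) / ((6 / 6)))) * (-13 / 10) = -144872 / 2295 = -63.13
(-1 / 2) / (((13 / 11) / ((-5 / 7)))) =55 / 182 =0.30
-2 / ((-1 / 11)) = 22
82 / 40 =41 / 20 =2.05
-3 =-3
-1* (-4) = 4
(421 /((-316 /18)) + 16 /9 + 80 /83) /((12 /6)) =-2506799 /236052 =-10.62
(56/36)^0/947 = 1/947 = 0.00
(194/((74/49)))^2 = 22591009/1369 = 16501.83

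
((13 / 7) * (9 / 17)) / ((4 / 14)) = 117 / 34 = 3.44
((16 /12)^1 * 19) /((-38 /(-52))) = 34.67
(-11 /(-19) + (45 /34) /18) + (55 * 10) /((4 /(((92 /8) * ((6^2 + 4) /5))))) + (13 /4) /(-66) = 1078742239 /85272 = 12650.60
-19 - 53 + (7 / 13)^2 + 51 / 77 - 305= -4893509 / 13013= -376.05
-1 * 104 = -104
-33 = -33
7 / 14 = 1 / 2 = 0.50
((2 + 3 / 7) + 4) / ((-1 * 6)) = -15 / 14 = -1.07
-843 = -843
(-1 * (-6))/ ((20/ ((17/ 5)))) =51/ 50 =1.02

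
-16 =-16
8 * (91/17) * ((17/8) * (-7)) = -637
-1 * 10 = -10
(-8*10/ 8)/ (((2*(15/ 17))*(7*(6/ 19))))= -323/ 126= -2.56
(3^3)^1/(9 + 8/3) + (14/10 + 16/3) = 9.05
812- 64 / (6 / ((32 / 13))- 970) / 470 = 2954084932 / 3638035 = 812.00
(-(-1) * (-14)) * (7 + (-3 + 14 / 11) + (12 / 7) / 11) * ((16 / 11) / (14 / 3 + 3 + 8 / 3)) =-3648 / 341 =-10.70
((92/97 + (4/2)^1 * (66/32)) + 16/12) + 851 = 1996043/2328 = 857.41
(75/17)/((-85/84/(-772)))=972720/289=3365.81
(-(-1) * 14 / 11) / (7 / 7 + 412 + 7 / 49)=49 / 15906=0.00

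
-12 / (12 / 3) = -3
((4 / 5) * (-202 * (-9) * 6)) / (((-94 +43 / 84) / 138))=-505782144 / 39265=-12881.25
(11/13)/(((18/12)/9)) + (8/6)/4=211/39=5.41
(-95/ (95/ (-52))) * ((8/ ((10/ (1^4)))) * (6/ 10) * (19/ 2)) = 5928/ 25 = 237.12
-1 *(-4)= 4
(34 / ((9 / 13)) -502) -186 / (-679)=-2765930 / 6111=-452.61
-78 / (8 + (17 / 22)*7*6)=-858 / 445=-1.93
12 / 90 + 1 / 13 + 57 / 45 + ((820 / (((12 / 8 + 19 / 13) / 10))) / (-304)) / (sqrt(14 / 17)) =96 / 65 -13325 * sqrt(238) / 20482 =-8.56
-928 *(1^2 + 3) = -3712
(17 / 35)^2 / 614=289 / 752150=0.00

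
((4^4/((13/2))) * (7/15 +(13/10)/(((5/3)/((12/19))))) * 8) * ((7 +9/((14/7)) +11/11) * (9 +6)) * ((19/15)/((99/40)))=111984640/3861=29004.05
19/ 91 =0.21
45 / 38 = 1.18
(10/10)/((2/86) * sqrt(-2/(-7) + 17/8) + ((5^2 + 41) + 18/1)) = 2899232/243535443-86 * sqrt(210)/243535443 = 0.01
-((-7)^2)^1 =-49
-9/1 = -9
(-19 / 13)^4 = 130321 / 28561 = 4.56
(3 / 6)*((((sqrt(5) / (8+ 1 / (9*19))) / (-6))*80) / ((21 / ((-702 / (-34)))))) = -1.83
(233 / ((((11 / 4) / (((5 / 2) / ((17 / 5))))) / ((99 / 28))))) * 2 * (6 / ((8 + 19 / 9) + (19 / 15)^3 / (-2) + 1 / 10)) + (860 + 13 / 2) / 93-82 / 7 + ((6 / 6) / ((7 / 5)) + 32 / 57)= 1245693805933 / 4350268006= 286.35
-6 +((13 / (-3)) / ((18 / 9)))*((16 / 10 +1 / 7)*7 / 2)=-1153 / 60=-19.22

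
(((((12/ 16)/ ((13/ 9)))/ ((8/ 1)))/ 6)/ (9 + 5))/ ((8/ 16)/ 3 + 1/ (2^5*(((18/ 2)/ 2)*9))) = 729/ 157976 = 0.00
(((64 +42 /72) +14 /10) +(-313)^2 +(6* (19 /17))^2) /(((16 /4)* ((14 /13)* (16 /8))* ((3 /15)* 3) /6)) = 3158454689 /27744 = 113842.80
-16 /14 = -8 /7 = -1.14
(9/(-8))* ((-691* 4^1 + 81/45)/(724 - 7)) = 41433/9560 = 4.33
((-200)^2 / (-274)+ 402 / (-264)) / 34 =-889179 / 204952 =-4.34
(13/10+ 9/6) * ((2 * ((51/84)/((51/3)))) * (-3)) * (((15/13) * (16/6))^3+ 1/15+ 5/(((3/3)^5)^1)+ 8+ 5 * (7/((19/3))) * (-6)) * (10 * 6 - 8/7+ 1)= -2371530782/7305025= -324.64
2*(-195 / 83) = -390 / 83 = -4.70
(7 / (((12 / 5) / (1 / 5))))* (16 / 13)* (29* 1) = 812 / 39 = 20.82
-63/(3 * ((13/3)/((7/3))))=-147/13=-11.31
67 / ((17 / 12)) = 804 / 17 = 47.29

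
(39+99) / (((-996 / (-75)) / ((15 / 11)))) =14.17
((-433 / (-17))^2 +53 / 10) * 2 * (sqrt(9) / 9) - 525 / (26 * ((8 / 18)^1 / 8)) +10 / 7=9730754 / 131495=74.00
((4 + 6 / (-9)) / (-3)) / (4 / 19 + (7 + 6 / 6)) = -0.14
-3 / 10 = -0.30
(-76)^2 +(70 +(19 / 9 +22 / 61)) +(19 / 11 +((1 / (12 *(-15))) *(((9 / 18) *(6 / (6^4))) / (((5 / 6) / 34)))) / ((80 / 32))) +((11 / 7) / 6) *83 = 2234019506651 / 380457000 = 5871.94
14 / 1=14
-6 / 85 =-0.07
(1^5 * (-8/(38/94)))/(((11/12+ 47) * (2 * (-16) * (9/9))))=141/10925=0.01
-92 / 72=-23 / 18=-1.28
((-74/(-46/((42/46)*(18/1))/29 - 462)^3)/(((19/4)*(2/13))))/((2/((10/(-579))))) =-0.00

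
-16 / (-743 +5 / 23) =92 / 4271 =0.02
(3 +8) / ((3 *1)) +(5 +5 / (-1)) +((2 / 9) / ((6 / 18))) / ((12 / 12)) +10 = 43 / 3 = 14.33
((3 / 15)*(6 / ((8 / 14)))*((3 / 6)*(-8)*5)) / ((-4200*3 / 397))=397 / 300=1.32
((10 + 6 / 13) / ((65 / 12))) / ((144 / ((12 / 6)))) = 68 / 2535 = 0.03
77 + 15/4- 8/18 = 80.31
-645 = -645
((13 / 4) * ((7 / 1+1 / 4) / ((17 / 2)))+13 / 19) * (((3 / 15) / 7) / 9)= 2977 / 271320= 0.01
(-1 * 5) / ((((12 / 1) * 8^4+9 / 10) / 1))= -50 / 491529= -0.00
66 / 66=1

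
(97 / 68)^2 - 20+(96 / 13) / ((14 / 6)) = -6227749 / 420784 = -14.80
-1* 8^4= -4096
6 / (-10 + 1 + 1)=-3 / 4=-0.75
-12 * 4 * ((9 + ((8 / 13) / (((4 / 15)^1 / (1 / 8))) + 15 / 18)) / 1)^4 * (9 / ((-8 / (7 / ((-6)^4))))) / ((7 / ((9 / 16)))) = 6216250684081 / 25268944896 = 246.00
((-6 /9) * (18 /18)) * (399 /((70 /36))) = -684 /5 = -136.80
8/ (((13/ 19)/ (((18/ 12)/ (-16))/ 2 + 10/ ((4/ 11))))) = 33383/ 104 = 320.99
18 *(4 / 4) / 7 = 18 / 7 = 2.57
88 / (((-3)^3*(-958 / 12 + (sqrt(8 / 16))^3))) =176*sqrt(2) / 1376619 + 168608 / 4129857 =0.04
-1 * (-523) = 523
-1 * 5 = -5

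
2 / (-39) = -2 / 39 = -0.05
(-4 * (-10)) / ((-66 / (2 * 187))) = -680 / 3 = -226.67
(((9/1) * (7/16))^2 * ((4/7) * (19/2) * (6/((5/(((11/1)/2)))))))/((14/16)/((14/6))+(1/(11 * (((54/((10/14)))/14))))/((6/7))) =316758519/225040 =1407.57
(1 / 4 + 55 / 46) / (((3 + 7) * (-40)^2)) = 133 / 1472000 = 0.00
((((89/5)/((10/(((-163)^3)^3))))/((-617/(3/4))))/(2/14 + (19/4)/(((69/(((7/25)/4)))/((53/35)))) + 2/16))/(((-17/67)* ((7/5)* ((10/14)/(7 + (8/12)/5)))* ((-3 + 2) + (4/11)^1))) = 78669936247514914156581526074/2787965711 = 28217684291137579975.99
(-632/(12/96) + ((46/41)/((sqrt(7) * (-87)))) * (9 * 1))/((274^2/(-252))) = 1242 * sqrt(7)/22316341 + 318528/18769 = 16.97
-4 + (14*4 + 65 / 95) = 1001 / 19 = 52.68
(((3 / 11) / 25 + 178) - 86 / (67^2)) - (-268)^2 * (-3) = 215649.99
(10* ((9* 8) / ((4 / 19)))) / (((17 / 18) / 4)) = 246240 / 17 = 14484.71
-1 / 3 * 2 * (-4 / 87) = 8 / 261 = 0.03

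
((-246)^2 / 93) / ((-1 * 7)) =-20172 / 217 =-92.96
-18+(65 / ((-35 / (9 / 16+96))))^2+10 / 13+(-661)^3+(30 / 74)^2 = -64467211747078947 / 223245568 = -288772638.69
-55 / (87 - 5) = -0.67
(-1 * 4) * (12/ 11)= -48/ 11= -4.36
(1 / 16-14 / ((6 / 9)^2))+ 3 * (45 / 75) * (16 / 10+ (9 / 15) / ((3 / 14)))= -9407 / 400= -23.52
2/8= 1/4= 0.25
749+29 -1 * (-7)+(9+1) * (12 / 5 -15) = 659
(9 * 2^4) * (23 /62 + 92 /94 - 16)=-2109.64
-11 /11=-1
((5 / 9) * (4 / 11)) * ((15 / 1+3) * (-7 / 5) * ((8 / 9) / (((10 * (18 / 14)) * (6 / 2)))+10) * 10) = -1363936 / 2673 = -510.26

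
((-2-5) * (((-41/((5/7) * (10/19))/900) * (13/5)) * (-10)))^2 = 246237265729/506250000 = 486.39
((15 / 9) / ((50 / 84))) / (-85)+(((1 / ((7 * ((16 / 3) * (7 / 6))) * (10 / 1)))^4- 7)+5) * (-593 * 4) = 4760744373790524159 / 1003536558080000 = 4743.97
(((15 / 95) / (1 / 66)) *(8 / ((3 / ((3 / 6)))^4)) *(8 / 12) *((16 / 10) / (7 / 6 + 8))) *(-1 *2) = -64 / 4275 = -0.01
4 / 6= 2 / 3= 0.67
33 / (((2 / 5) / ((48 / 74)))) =53.51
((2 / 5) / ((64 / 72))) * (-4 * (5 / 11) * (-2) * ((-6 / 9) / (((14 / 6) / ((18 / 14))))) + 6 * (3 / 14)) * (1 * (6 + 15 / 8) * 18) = -19683 / 6160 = -3.20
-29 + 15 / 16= -449 / 16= -28.06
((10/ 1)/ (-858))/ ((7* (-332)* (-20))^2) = -1/ 185361496320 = -0.00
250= 250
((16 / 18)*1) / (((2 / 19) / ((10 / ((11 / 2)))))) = 1520 / 99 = 15.35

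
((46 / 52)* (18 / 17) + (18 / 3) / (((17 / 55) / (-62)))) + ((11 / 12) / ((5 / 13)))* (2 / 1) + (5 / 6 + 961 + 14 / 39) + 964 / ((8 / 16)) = 5610194 / 3315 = 1692.37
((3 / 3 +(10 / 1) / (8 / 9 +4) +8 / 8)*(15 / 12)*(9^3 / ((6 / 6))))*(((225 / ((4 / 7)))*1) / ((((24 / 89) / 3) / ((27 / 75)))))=5813369.86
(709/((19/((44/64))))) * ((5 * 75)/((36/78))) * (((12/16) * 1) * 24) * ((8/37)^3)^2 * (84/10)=15697627545600/48748801771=322.01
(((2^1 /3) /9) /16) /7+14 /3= 7057 /1512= 4.67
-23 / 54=-0.43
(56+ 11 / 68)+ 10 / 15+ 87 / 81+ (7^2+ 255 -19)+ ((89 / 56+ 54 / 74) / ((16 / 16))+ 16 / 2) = 335930621 / 951048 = 353.22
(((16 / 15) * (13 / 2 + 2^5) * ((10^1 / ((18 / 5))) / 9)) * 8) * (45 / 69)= 123200 / 1863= 66.13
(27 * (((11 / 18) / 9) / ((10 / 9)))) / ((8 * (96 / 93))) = 1023 / 5120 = 0.20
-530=-530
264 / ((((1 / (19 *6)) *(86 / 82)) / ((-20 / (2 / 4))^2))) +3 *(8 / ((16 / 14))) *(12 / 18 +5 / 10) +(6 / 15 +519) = 19743209877 / 430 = 45914441.57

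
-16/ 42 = -8/ 21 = -0.38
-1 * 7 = -7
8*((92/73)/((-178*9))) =-368/58473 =-0.01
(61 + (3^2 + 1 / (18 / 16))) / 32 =319 / 144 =2.22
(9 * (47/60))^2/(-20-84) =-19881/41600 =-0.48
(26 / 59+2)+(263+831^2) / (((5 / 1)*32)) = 5097707 / 1180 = 4320.09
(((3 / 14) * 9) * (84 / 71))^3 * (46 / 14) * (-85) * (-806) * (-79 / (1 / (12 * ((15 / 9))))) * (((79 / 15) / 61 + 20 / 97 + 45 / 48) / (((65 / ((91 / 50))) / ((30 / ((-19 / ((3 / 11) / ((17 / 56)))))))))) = 456783942234675890016 / 2213058559415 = 206403911.14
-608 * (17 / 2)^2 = -43928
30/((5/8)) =48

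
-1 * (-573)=573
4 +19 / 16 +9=227 / 16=14.19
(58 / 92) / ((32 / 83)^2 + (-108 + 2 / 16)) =-799124 / 136551345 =-0.01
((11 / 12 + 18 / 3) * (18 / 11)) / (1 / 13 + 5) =1079 / 484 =2.23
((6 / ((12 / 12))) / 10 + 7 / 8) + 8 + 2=459 / 40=11.48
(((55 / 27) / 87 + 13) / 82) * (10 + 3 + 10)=351808 / 96309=3.65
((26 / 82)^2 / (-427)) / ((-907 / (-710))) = -119990 / 651032809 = -0.00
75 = 75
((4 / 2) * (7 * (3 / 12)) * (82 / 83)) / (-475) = -287 / 39425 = -0.01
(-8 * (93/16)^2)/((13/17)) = -353.44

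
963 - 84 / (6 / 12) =795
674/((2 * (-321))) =-337/321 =-1.05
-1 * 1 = -1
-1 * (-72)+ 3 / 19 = 72.16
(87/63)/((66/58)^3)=707281/754677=0.94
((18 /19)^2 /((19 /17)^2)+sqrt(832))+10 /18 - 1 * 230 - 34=-308148367 /1172889+8 * sqrt(13)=-233.88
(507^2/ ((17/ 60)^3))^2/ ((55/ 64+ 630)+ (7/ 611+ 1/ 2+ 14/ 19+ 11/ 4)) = 50898104733633682636800000/ 253006787961323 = 201172882133.95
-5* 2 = -10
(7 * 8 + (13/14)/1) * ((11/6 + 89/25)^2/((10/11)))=5737834927/3150000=1821.53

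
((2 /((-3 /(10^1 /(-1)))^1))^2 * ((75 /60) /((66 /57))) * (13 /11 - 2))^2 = 22562500 /14641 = 1541.05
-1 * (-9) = 9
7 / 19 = 0.37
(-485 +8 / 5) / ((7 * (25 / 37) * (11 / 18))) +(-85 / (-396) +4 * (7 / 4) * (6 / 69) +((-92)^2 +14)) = 66239132809 / 7969500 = 8311.58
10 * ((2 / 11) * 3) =60 / 11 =5.45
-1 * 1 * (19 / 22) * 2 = -19 / 11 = -1.73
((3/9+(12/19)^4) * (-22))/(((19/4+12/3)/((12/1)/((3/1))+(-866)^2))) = -2541247259584/2736741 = -928566.96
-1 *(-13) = 13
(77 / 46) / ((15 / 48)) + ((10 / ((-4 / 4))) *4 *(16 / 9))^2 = 5062.15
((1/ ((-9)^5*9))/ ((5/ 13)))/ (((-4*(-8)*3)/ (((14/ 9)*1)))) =-91/ 1147912560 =-0.00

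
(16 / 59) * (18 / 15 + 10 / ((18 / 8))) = 4064 / 2655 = 1.53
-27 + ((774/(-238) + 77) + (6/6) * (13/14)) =1621/34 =47.68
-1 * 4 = -4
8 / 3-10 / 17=106 / 51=2.08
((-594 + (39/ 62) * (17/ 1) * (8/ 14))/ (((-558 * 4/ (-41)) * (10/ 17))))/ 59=-7409807/ 23813580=-0.31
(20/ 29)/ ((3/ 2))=40/ 87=0.46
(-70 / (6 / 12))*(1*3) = -420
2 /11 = 0.18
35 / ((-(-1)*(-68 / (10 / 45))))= -35 / 306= -0.11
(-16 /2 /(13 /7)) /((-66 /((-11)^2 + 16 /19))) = 64820 /8151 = 7.95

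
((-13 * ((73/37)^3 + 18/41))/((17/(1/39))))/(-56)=16861451/5931263688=0.00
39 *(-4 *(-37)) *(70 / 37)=10920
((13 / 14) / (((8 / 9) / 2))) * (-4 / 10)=-117 / 140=-0.84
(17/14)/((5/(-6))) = -51/35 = -1.46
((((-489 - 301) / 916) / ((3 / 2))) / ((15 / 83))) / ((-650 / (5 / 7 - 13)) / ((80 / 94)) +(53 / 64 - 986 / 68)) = -18044864 / 275050755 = -0.07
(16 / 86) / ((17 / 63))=504 / 731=0.69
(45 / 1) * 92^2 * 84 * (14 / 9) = 49768320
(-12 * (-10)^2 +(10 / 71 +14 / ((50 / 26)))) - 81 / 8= -17078399 / 14200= -1202.70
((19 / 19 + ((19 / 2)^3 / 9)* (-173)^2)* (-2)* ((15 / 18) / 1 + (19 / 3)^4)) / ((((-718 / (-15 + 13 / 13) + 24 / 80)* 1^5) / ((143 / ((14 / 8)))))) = -243797268617045 / 16767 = -14540303490.01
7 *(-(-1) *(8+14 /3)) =88.67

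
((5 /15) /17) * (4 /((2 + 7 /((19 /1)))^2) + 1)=0.03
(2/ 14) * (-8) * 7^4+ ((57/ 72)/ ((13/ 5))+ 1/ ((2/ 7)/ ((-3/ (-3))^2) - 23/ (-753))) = -1425362459/ 520104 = -2740.53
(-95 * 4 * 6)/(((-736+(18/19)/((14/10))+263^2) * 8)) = -12635/3033893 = -0.00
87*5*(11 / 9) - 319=638 / 3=212.67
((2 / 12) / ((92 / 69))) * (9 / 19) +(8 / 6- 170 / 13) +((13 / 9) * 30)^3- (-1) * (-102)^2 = 91762.69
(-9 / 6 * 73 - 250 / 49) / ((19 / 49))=-11231 / 38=-295.55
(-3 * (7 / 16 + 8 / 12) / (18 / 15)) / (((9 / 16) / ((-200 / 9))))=26500 / 243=109.05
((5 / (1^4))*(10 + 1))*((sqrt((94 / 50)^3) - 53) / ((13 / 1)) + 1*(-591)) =-425480 / 13 + 517*sqrt(47) / 325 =-32718.33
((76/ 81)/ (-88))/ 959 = -19/ 1708938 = -0.00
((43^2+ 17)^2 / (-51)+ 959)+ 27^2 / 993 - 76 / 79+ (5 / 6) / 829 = -148840398531431 / 2211107142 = -67314.87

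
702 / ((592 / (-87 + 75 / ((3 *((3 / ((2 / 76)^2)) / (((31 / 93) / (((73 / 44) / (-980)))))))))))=-815252061 / 7800488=-104.51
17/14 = 1.21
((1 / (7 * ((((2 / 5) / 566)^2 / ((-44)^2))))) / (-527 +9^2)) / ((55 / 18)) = -634304880 / 1561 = -406345.21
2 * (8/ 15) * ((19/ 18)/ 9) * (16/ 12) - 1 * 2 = -6682/ 3645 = -1.83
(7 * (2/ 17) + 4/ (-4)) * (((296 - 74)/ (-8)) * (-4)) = -333/ 17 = -19.59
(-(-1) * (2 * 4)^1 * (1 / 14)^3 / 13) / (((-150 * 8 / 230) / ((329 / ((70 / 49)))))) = -1081 / 109200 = -0.01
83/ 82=1.01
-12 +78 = 66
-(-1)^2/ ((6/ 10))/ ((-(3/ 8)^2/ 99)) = 3520/ 3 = 1173.33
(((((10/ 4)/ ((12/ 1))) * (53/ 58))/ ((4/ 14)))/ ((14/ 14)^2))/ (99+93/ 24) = 1855/ 286404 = 0.01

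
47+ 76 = 123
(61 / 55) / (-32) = -61 / 1760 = -0.03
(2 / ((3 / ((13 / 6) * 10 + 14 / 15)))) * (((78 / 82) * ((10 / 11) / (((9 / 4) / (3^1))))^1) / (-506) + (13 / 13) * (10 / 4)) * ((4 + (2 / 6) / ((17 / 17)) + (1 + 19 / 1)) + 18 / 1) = 1593.10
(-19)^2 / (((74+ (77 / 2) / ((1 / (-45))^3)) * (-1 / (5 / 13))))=3610 / 91214201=0.00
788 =788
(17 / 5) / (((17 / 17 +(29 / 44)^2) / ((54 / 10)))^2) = 48.19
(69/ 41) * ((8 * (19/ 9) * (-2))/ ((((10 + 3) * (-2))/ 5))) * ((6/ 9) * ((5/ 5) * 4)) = 139840/ 4797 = 29.15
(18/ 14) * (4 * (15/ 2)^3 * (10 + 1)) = 334125/ 14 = 23866.07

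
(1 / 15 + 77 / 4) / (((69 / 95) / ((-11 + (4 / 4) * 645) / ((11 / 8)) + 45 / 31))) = 3473306267 / 282348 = 12301.51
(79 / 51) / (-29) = -79 / 1479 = -0.05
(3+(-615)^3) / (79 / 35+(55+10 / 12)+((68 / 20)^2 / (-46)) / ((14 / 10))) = -112349843676 / 27971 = -4016654.52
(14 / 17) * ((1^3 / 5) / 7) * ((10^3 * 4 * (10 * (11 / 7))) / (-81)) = -18.26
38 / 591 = 0.06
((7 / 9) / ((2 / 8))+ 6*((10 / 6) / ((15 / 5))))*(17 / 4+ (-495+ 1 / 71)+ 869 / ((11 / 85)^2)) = 1552148063 / 4686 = 331230.91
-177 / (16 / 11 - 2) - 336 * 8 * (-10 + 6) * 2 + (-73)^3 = -734377 / 2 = -367188.50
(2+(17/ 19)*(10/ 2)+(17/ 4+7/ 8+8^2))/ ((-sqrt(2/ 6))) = -11491*sqrt(3)/ 152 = -130.94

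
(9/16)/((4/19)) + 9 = 747/64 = 11.67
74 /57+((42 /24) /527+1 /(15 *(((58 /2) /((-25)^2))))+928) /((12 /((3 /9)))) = 3401511991 /125442864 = 27.12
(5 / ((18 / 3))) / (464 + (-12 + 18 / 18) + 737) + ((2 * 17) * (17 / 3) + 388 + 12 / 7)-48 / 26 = 10777061 / 18564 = 580.54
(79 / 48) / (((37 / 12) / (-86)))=-3397 / 74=-45.91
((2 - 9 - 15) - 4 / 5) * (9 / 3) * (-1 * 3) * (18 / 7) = 18468 / 35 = 527.66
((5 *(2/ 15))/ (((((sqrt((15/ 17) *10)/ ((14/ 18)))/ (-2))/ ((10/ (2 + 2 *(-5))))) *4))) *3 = 7 *sqrt(102)/ 216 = 0.33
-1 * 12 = -12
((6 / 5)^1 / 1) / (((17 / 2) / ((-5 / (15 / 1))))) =-4 / 85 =-0.05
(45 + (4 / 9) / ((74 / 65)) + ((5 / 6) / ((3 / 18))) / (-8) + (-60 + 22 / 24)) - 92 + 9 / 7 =-1958641 / 18648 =-105.03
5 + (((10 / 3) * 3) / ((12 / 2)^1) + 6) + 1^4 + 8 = 65 / 3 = 21.67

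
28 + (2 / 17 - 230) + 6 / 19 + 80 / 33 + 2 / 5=-10591972 / 53295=-198.74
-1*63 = -63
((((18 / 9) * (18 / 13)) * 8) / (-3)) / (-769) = 96 / 9997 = 0.01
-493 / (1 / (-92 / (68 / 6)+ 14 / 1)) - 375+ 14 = -3261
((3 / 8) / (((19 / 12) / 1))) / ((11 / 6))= 27 / 209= 0.13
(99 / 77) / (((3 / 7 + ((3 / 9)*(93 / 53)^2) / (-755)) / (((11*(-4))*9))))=-57261465 / 48047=-1191.78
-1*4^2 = -16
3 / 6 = 1 / 2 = 0.50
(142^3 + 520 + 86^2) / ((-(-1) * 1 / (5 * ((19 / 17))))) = 272764380 / 17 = 16044963.53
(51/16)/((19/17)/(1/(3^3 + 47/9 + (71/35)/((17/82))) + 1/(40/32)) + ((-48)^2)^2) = 803333589/1337860381822144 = 0.00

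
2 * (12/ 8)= 3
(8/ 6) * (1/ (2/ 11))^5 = 161051/ 24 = 6710.46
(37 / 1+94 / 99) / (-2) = -3757 / 198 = -18.97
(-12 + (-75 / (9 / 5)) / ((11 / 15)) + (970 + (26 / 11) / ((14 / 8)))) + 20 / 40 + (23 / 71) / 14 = 4937005 / 5467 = 903.06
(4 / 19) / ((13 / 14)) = 56 / 247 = 0.23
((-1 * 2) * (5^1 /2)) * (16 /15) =-5.33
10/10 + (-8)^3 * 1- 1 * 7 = -518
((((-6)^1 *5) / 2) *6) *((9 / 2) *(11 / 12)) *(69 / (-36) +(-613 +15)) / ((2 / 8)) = 3563505 / 4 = 890876.25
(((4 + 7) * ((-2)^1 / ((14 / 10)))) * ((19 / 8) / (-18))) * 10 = 5225 / 252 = 20.73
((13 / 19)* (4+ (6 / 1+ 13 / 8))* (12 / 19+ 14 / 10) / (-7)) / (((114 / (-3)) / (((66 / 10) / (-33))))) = -233337 / 19205200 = -0.01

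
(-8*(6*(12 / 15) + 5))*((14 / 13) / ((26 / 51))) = -139944 / 845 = -165.61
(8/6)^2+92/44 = 383/99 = 3.87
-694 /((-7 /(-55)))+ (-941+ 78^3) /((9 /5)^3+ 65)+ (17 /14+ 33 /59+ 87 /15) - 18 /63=11343359774 /9141755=1240.83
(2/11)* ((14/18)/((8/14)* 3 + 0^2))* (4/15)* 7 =686/4455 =0.15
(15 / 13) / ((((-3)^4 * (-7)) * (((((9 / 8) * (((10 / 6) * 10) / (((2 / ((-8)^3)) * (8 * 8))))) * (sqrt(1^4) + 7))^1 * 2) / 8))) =1 / 73710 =0.00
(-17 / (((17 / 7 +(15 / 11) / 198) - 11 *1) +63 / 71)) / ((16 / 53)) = 162550311 / 22160872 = 7.34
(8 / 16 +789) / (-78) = -1579 / 156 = -10.12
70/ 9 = 7.78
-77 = -77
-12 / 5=-2.40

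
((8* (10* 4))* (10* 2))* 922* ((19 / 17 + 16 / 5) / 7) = 3639653.11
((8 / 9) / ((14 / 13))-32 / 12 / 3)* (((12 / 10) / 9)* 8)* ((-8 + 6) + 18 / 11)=256 / 10395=0.02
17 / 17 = 1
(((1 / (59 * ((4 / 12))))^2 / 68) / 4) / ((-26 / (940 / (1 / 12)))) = -6345 / 1538602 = -0.00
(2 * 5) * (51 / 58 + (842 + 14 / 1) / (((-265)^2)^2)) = 251509131523 / 28602993625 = 8.79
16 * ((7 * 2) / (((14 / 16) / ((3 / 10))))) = 384 / 5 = 76.80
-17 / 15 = -1.13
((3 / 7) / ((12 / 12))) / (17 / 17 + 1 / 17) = 0.40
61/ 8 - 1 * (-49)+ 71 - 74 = 429/ 8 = 53.62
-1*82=-82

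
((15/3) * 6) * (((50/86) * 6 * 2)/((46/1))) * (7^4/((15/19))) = 13685700/989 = 13837.92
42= 42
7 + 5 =12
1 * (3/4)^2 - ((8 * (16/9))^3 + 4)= -33594527/11664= -2880.19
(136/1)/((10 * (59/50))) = 11.53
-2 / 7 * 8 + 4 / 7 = -12 / 7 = -1.71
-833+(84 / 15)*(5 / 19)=-15799 / 19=-831.53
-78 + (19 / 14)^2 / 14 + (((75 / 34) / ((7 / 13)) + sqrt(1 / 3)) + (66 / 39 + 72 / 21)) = -41631567 / 606424 + sqrt(3) / 3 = -68.07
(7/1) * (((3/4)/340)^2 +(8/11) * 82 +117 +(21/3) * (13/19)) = 490931942767/386566400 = 1269.98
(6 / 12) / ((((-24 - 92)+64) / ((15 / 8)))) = -15 / 832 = -0.02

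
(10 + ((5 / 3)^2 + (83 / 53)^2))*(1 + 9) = 3850360 / 25281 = 152.30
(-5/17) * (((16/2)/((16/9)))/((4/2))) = -45/68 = -0.66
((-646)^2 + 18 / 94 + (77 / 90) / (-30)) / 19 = 52957421081 / 2411100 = 21964.01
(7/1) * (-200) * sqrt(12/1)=-2800 * sqrt(3)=-4849.74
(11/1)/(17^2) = 11/289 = 0.04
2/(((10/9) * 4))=9/20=0.45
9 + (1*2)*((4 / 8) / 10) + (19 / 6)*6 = 281 / 10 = 28.10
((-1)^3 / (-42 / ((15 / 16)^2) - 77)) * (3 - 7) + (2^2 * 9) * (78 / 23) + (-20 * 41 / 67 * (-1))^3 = 126587819606236 / 64741341091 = 1955.29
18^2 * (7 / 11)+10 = 2378 / 11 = 216.18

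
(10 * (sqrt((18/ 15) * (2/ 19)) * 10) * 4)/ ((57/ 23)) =3680 * sqrt(285)/ 1083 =57.36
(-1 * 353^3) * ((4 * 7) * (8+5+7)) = -24632707120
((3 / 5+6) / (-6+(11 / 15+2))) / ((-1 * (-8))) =-99 / 392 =-0.25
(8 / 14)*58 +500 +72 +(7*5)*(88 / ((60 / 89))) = 108650 / 21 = 5173.81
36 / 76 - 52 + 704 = 12397 / 19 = 652.47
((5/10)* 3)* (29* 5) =435/2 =217.50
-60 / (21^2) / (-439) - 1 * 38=-2452234 / 64533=-38.00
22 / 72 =11 / 36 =0.31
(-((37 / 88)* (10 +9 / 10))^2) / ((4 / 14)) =-113855623 / 1548800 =-73.51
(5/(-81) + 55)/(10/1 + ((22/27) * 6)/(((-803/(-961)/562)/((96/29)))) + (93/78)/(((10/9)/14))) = 1224684500/243205855641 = 0.01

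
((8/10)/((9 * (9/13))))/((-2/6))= -52/135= -0.39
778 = 778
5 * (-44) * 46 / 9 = -1124.44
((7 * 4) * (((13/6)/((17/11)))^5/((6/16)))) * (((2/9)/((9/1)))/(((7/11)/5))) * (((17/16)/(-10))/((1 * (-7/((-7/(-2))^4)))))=225614492041939/1262548871424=178.70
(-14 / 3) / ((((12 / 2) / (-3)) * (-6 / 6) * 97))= -0.02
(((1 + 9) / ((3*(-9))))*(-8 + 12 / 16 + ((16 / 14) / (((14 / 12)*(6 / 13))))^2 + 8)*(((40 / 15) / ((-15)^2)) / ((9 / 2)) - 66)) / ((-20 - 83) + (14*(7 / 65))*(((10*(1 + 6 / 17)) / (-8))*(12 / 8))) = -8943399790676 / 7437996830565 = -1.20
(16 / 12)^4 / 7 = 256 / 567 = 0.45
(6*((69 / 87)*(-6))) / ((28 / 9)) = -1863 / 203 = -9.18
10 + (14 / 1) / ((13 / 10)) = 270 / 13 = 20.77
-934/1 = -934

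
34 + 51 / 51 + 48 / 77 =2743 / 77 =35.62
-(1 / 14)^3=-1 / 2744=-0.00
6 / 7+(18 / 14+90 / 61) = 1545 / 427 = 3.62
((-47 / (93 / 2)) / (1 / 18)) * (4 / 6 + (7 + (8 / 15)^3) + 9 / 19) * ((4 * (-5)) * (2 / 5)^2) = 1599437824 / 3313125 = 482.76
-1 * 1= -1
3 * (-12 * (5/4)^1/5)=-9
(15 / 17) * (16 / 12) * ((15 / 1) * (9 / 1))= 2700 / 17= 158.82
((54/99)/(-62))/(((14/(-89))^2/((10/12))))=-39605/133672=-0.30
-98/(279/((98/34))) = -1.01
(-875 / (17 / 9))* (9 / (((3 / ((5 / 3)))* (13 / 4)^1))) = -157500 / 221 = -712.67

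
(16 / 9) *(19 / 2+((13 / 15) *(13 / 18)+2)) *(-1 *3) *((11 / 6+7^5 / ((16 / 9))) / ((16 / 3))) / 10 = -742996649 / 64800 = -11466.00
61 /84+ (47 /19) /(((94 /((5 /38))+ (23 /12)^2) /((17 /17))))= 86008661 /117878964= 0.73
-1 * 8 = -8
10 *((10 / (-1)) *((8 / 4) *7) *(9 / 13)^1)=-12600 / 13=-969.23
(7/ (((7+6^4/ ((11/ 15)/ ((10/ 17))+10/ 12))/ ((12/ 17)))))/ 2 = 0.00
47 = 47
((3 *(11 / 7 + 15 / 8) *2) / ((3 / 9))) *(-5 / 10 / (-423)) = 193 / 2632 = 0.07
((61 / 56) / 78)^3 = 226981 / 83338924032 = 0.00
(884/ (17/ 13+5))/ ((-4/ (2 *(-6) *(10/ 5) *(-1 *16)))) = -551616/ 41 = -13454.05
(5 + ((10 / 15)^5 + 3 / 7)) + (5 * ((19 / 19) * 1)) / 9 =10403 / 1701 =6.12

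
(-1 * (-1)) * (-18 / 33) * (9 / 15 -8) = 222 / 55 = 4.04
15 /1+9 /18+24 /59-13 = 343 /118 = 2.91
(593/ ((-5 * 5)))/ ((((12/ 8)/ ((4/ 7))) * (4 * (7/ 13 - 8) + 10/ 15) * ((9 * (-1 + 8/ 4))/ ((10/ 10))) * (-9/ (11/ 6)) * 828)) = -0.00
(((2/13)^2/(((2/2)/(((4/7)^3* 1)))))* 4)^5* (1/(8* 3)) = 140737488355328/1963475009163309593863821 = 0.00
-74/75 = -0.99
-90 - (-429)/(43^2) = -165981/1849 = -89.77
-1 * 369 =-369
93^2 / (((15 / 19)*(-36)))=-18259 / 60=-304.32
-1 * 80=-80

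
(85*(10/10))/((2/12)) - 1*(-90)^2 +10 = -7580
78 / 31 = 2.52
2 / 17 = 0.12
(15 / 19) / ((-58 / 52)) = -390 / 551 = -0.71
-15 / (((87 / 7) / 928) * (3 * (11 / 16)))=-17920 / 33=-543.03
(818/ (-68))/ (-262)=409/ 8908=0.05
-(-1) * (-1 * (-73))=73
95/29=3.28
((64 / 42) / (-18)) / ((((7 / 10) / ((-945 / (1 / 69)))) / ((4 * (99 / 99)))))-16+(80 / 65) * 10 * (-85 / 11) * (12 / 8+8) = 30653984 / 1001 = 30623.36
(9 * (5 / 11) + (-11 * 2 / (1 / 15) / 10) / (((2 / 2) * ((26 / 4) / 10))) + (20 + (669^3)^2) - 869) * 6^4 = 116188115598686486576.90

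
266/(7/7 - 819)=-133/409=-0.33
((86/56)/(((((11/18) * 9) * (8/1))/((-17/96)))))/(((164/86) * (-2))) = 31433/19396608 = 0.00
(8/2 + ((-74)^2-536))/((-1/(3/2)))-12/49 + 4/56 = -726785/98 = -7416.17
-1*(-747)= 747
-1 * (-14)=14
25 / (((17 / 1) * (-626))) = -25 / 10642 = -0.00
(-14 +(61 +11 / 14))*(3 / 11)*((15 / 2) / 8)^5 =9.44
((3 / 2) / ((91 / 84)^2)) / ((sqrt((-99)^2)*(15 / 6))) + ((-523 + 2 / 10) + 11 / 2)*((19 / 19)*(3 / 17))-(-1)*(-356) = -141354869 / 316030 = -447.28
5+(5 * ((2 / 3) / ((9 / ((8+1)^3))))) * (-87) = -23485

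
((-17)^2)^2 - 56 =83465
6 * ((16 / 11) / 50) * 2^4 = 2.79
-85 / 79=-1.08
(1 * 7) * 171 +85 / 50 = 11987 / 10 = 1198.70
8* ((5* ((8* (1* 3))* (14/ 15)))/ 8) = 112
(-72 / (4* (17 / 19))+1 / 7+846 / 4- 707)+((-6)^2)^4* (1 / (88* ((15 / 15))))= 48619063 / 2618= 18571.07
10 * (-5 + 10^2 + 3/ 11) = 10480/ 11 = 952.73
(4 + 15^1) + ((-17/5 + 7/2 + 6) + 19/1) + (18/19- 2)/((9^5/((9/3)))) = 164923657/3739770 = 44.10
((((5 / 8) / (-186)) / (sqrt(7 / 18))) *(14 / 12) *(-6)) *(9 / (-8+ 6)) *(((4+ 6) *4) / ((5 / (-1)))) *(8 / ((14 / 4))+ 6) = 1305 *sqrt(14) / 434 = 11.25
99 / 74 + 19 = 1505 / 74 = 20.34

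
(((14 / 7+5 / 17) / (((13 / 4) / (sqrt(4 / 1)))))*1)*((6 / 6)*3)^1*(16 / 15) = 384 / 85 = 4.52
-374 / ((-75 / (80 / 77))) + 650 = 68794 / 105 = 655.18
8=8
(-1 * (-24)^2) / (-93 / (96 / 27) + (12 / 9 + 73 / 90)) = 829440 / 34577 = 23.99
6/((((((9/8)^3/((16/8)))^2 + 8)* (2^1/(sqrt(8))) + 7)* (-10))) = -0.05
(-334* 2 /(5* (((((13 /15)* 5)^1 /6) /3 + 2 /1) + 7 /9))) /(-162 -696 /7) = 42084 /248575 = 0.17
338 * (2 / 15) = 676 / 15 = 45.07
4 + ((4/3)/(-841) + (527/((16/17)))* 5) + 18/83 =9394599643/3350544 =2803.90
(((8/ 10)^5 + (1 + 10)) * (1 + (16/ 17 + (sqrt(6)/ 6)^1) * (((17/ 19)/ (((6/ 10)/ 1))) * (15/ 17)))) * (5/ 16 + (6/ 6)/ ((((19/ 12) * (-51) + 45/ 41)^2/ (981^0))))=10072669589073 * sqrt(6)/ 12968789644000 + 21847620338699337/ 2755867799350000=9.83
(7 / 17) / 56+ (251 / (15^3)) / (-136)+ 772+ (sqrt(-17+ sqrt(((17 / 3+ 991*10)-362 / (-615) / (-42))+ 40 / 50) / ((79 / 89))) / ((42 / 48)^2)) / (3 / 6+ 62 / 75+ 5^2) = 640*sqrt(-1966298353425+ 30268455*sqrt(183781864910)) / 4387248173+ 88587781 / 114750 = 772.49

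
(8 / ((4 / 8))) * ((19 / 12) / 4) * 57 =361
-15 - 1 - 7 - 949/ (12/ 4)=-1018/ 3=-339.33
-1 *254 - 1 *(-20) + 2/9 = -2104/9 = -233.78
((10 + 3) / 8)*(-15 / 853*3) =-585 / 6824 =-0.09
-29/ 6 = -4.83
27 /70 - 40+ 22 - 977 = -69623 /70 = -994.61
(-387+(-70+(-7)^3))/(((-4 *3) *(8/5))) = 125/3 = 41.67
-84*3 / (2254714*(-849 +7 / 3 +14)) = 27 / 201152699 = 0.00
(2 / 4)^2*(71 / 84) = 0.21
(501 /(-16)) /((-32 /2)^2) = -501 /4096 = -0.12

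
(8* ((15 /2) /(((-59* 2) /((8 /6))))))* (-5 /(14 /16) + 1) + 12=6276 /413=15.20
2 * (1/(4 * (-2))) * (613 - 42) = -571/4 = -142.75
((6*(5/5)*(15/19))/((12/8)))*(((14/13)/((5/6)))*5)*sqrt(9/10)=1512*sqrt(10)/247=19.36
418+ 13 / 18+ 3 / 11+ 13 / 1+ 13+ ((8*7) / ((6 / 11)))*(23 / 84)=473.11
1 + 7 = 8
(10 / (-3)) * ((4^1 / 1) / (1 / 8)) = -106.67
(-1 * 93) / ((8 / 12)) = -279 / 2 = -139.50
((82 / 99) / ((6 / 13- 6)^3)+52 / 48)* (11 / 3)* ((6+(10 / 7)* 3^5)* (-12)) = -16757.39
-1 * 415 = -415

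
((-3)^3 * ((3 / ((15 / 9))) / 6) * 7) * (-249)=141183 / 10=14118.30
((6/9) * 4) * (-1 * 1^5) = -2.67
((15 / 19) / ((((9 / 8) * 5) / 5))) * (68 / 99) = 2720 / 5643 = 0.48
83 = 83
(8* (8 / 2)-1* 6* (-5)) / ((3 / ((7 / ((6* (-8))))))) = -3.01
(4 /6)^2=4 /9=0.44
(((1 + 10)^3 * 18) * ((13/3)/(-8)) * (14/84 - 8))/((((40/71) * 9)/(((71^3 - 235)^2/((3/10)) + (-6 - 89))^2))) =3645875357232724326669471000.00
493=493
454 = 454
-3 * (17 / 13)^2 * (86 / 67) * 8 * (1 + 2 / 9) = -2187152 / 33969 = -64.39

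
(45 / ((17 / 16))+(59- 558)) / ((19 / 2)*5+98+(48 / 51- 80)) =-15526 / 2259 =-6.87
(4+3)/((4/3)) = 5.25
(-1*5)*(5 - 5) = 0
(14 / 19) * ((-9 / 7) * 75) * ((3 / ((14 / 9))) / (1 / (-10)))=1370.30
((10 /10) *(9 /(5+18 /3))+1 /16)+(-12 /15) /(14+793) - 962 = -682549199 /710160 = -961.12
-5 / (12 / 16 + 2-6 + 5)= -20 / 7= -2.86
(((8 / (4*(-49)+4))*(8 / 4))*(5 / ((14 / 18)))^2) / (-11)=675 / 2156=0.31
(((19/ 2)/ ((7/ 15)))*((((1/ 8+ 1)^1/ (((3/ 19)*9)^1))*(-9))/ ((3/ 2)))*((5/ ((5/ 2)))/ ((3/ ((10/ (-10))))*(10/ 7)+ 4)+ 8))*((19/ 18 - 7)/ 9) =63.87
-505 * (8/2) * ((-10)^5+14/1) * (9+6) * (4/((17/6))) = 4277048188.24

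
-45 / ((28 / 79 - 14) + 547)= -237 / 2809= -0.08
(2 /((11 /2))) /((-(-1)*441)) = 4 /4851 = 0.00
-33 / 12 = -11 / 4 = -2.75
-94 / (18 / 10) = -470 / 9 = -52.22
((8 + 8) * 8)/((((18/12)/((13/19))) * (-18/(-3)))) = 1664/171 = 9.73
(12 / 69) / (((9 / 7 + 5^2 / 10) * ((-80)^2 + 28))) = 14 / 1958933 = 0.00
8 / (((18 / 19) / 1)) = 76 / 9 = 8.44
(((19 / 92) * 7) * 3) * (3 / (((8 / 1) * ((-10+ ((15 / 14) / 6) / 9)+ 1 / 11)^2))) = 574858053 / 34567738174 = 0.02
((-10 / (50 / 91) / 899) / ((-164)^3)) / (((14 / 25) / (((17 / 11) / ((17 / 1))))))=0.00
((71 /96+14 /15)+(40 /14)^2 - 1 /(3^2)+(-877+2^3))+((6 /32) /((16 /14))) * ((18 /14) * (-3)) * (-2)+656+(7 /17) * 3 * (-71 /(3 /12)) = -1326268081 /2399040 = -552.83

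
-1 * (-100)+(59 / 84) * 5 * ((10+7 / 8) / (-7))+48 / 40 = 750633 / 7840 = 95.74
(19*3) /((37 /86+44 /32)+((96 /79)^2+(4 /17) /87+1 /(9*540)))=73301131404360 /4224240395573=17.35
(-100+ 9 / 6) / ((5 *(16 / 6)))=-7.39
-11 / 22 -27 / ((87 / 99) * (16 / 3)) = -2905 / 464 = -6.26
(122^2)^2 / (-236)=-55383364 / 59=-938701.08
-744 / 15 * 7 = -1736 / 5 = -347.20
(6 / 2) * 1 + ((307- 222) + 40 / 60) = 266 / 3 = 88.67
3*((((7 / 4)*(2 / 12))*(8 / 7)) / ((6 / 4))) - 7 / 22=23 / 66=0.35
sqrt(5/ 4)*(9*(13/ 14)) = 117*sqrt(5)/ 28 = 9.34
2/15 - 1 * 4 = -3.87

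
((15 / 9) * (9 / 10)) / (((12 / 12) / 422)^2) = 267126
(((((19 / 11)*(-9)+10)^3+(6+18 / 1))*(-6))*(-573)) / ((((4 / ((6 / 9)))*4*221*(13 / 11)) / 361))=-40343988561 / 1390532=-29013.35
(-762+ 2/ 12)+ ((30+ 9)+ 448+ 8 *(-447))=-23105/ 6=-3850.83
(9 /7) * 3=27 /7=3.86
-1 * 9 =-9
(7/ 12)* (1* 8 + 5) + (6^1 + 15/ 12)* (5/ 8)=1163/ 96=12.11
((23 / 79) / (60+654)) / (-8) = -23 / 451248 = -0.00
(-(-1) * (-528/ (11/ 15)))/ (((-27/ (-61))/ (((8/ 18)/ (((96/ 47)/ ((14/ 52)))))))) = -100345/ 1053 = -95.29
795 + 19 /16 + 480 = 20419 /16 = 1276.19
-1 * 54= -54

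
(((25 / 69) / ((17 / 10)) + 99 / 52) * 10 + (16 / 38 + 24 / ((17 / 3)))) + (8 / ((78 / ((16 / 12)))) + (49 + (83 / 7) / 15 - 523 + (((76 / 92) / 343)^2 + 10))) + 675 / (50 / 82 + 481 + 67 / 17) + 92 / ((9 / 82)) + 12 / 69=902822802891287371 / 2242817145872310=402.54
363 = 363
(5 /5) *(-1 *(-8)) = 8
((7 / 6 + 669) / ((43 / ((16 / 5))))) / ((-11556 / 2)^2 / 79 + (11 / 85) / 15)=216008120 / 1830348232667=0.00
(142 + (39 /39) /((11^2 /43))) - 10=16015 /121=132.36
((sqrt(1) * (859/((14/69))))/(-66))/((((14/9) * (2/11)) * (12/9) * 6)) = -177813/6272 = -28.35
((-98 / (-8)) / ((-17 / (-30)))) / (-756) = -0.03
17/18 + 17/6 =34/9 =3.78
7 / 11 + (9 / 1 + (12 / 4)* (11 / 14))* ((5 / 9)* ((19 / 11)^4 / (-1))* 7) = -34479163 / 87846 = -392.50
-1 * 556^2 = -309136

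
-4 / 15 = -0.27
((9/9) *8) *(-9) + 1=-71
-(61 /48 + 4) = -253 /48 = -5.27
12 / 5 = 2.40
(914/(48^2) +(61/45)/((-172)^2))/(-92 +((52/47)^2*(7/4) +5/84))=-0.00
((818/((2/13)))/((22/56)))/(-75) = -148876/825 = -180.46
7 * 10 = 70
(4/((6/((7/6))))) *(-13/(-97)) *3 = 91/291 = 0.31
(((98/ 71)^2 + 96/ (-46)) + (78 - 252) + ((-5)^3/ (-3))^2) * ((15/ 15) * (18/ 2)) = 1629852953/ 115943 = 14057.36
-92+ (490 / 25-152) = -1122 / 5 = -224.40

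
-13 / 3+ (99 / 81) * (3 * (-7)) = -30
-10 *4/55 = -0.73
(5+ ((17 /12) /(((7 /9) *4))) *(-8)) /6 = 19 /84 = 0.23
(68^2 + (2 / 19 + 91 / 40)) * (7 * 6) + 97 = 73873889 / 380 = 194404.97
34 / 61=0.56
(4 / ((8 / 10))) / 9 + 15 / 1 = 140 / 9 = 15.56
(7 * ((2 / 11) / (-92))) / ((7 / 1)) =-1 / 506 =-0.00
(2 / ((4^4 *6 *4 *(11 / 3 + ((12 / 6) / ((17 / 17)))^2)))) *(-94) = -47 / 11776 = -0.00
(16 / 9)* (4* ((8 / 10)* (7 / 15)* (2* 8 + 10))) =46592 / 675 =69.03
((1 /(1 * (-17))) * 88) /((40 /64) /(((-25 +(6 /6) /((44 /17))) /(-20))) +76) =-47652 /704293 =-0.07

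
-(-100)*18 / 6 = 300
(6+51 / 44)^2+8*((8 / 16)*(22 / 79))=8009143 / 152944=52.37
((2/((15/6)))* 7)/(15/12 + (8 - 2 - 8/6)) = 336/355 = 0.95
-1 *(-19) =19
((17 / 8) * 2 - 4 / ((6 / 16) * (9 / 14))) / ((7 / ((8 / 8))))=-1333 / 756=-1.76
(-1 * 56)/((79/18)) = -1008/79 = -12.76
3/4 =0.75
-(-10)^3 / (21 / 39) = 13000 / 7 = 1857.14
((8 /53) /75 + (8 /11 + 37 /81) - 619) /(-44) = 364687837 /25972650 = 14.04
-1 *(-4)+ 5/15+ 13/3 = 26/3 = 8.67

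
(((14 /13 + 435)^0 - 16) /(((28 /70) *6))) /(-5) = 5 /4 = 1.25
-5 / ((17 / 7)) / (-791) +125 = 240130 / 1921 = 125.00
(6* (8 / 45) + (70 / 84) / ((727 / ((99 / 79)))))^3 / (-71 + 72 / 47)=-0.02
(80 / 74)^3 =64000 / 50653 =1.26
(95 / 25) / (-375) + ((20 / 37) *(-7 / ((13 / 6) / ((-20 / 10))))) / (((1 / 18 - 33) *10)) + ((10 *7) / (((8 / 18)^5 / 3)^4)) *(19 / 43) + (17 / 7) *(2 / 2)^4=2451635688862804941856247894733149 / 88498797222895288320000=27702474675.31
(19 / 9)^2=361 / 81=4.46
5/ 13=0.38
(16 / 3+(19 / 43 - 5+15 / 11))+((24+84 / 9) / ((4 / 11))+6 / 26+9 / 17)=94.57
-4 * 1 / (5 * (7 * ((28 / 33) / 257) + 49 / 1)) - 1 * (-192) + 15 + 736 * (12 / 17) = 25674990867 / 35340025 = 726.51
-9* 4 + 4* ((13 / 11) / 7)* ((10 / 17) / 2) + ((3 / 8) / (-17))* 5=-376067 / 10472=-35.91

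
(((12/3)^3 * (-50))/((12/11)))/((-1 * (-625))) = -352/75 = -4.69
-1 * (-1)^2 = -1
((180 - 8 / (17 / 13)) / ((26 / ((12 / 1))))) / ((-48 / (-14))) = 5173 / 221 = 23.41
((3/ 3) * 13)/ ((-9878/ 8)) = -52/ 4939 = -0.01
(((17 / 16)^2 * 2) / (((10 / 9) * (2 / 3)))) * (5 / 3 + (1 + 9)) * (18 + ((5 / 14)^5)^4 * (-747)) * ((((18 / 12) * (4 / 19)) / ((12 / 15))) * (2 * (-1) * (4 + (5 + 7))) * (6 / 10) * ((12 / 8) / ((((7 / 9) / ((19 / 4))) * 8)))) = -5555.07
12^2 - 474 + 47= -283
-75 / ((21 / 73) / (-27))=7039.29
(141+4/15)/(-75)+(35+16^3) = 4129.12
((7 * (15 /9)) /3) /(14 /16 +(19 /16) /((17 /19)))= 9520 /5391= 1.77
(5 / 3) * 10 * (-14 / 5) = -140 / 3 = -46.67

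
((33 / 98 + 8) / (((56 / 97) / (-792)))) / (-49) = 7845651 / 33614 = 233.40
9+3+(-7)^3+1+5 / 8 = -2635 / 8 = -329.38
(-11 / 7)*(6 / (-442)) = 0.02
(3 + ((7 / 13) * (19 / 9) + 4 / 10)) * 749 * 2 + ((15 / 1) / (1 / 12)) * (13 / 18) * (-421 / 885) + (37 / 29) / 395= 532500496589 / 79073865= 6734.22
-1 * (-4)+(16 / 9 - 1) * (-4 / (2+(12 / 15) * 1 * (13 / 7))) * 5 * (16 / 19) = 2524 / 10431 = 0.24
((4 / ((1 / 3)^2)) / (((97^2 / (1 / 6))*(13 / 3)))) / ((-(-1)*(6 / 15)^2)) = 225 / 244634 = 0.00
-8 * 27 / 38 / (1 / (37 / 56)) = -999 / 266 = -3.76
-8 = -8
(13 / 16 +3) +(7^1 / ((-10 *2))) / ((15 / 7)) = 4379 / 1200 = 3.65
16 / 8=2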